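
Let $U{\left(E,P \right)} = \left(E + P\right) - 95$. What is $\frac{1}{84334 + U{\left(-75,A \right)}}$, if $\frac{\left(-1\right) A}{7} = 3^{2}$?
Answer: $\frac{1}{84101} \approx 1.189 \cdot 10^{-5}$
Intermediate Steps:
$A = -63$ ($A = - 7 \cdot 3^{2} = \left(-7\right) 9 = -63$)
$U{\left(E,P \right)} = -95 + E + P$
$\frac{1}{84334 + U{\left(-75,A \right)}} = \frac{1}{84334 - 233} = \frac{1}{84101}$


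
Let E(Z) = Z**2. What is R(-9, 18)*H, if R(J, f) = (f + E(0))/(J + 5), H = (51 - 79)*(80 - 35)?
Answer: 5670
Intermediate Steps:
H = -1260 (H = -28*45 = -1260)
R(J, f) = f/(5 + J) (R(J, f) = (f + 0**2)/(J + 5) = (f + 0)/(5 + J) = f/(5 + J))
R(-9, 18)*H = (18/(5 - 9))*(-1260) = (18/(-4))*(-1260) = (18*(-1/4))*(-1260) = -9/2*(-1260) = 5670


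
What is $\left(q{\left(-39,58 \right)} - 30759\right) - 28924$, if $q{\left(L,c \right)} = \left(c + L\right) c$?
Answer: $-58581$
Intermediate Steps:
$q{\left(L,c \right)} = c \left(L + c\right)$ ($q{\left(L,c \right)} = \left(L + c\right) c = c \left(L + c\right)$)
$\left(q{\left(-39,58 \right)} - 30759\right) - 28924 = \left(58 \left(-39 + 58\right) - 30759\right) - 28924 = \left(58 \cdot 19 - 30759\right) - 28924 = \left(1102 - 30759\right) - 28924 = -29657 - 28924 = -58581$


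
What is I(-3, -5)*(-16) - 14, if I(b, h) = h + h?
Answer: 146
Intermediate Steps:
I(b, h) = 2*h
I(-3, -5)*(-16) - 14 = (2*(-5))*(-16) - 14 = -10*(-16) - 14 = 160 - 14 = 146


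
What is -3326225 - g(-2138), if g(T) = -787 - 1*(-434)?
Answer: -3325872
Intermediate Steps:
g(T) = -353 (g(T) = -787 + 434 = -353)
-3326225 - g(-2138) = -3326225 - 1*(-353) = -3326225 + 353 = -3325872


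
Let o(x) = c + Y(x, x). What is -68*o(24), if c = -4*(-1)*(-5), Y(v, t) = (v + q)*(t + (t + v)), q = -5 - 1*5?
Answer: -67184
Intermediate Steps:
q = -10 (q = -5 - 5 = -10)
Y(v, t) = (-10 + v)*(v + 2*t) (Y(v, t) = (v - 10)*(t + (t + v)) = (-10 + v)*(v + 2*t))
c = -20 (c = 4*(-5) = -20)
o(x) = -20 - 30*x + 3*x² (o(x) = -20 + (x² - 20*x - 10*x + 2*x*x) = -20 + (x² - 20*x - 10*x + 2*x²) = -20 + (-30*x + 3*x²) = -20 - 30*x + 3*x²)
-68*o(24) = -68*(-20 - 30*24 + 3*24²) = -68*(-20 - 720 + 3*576) = -68*(-20 - 720 + 1728) = -68*988 = -67184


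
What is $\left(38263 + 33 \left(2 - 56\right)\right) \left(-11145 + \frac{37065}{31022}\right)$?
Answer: $- \frac{12611595703125}{31022} \approx -4.0654 \cdot 10^{8}$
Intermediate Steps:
$\left(38263 + 33 \left(2 - 56\right)\right) \left(-11145 + \frac{37065}{31022}\right) = \left(38263 + 33 \left(-54\right)\right) \left(-11145 + 37065 \cdot \frac{1}{31022}\right) = \left(38263 - 1782\right) \left(-11145 + \frac{37065}{31022}\right) = 36481 \left(- \frac{345703125}{31022}\right) = - \frac{12611595703125}{31022}$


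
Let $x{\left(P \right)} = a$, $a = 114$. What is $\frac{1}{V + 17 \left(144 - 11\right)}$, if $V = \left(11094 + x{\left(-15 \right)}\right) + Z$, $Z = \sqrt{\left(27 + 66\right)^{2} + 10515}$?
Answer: $\frac{13469}{181394797} - \frac{2 \sqrt{4791}}{181394797} \approx 7.3489 \cdot 10^{-5}$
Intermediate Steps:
$Z = 2 \sqrt{4791}$ ($Z = \sqrt{93^{2} + 10515} = \sqrt{8649 + 10515} = \sqrt{19164} = 2 \sqrt{4791} \approx 138.43$)
$x{\left(P \right)} = 114$
$V = 11208 + 2 \sqrt{4791}$ ($V = \left(11094 + 114\right) + 2 \sqrt{4791} = 11208 + 2 \sqrt{4791} \approx 11346.0$)
$\frac{1}{V + 17 \left(144 - 11\right)} = \frac{1}{\left(11208 + 2 \sqrt{4791}\right) + 17 \left(144 - 11\right)} = \frac{1}{\left(11208 + 2 \sqrt{4791}\right) + 17 \cdot 133} = \frac{1}{\left(11208 + 2 \sqrt{4791}\right) + 2261} = \frac{1}{13469 + 2 \sqrt{4791}}$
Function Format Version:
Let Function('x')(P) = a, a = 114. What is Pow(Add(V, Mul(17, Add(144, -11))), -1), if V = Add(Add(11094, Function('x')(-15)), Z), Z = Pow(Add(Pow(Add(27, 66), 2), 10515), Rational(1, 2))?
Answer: Add(Rational(13469, 181394797), Mul(Rational(-2, 181394797), Pow(4791, Rational(1, 2)))) ≈ 7.3489e-5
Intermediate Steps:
Z = Mul(2, Pow(4791, Rational(1, 2))) (Z = Pow(Add(Pow(93, 2), 10515), Rational(1, 2)) = Pow(Add(8649, 10515), Rational(1, 2)) = Pow(19164, Rational(1, 2)) = Mul(2, Pow(4791, Rational(1, 2))) ≈ 138.43)
Function('x')(P) = 114
V = Add(11208, Mul(2, Pow(4791, Rational(1, 2)))) (V = Add(Add(11094, 114), Mul(2, Pow(4791, Rational(1, 2)))) = Add(11208, Mul(2, Pow(4791, Rational(1, 2)))) ≈ 11346.)
Pow(Add(V, Mul(17, Add(144, -11))), -1) = Pow(Add(Add(11208, Mul(2, Pow(4791, Rational(1, 2)))), Mul(17, Add(144, -11))), -1) = Pow(Add(Add(11208, Mul(2, Pow(4791, Rational(1, 2)))), Mul(17, 133)), -1) = Pow(Add(Add(11208, Mul(2, Pow(4791, Rational(1, 2)))), 2261), -1) = Pow(Add(13469, Mul(2, Pow(4791, Rational(1, 2)))), -1)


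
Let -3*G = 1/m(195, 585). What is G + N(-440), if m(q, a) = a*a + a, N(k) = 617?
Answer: 634541309/1028430 ≈ 617.00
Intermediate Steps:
m(q, a) = a + a² (m(q, a) = a² + a = a + a²)
G = -1/1028430 (G = -1/(585*(1 + 585))/3 = -1/(3*(585*586)) = -⅓/342810 = -⅓*1/342810 = -1/1028430 ≈ -9.7236e-7)
G + N(-440) = -1/1028430 + 617 = 634541309/1028430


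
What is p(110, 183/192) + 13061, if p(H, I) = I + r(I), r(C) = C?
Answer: 418013/32 ≈ 13063.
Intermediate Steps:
p(H, I) = 2*I (p(H, I) = I + I = 2*I)
p(110, 183/192) + 13061 = 2*(183/192) + 13061 = 2*(183*(1/192)) + 13061 = 2*(61/64) + 13061 = 61/32 + 13061 = 418013/32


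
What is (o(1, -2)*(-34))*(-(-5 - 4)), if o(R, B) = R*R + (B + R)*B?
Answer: -918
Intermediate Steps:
o(R, B) = R² + B*(B + R)
(o(1, -2)*(-34))*(-(-5 - 4)) = (((-2)² + 1² - 2*1)*(-34))*(-(-5 - 4)) = ((4 + 1 - 2)*(-34))*(-1*(-9)) = (3*(-34))*9 = -102*9 = -918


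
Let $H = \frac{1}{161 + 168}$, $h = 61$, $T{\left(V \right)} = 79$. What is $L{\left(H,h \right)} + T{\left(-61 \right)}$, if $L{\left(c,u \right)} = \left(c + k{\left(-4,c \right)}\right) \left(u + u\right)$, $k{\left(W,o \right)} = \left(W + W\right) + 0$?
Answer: $- \frac{294991}{329} \approx -896.63$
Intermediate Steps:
$H = \frac{1}{329} \approx 0.0030395$
$k{\left(W,o \right)} = 2 W$ ($k{\left(W,o \right)} = 2 W + 0 = 2 W$)
$L{\left(c,u \right)} = 2 u \left(-8 + c\right)$ ($L{\left(c,u \right)} = \left(c + 2 \left(-4\right)\right) \left(u + u\right) = \left(c - 8\right) 2 u = \left(-8 + c\right) 2 u = 2 u \left(-8 + c\right)$)
$L{\left(H,h \right)} + T{\left(-61 \right)} = 2 \cdot 61 \left(-8 + \frac{1}{329}\right) + 79 = 2 \cdot 61 \left(- \frac{2631}{329}\right) + 79 = - \frac{320982}{329} + 79 = - \frac{294991}{329}$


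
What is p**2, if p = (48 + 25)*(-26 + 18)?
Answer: 341056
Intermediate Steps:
p = -584 (p = 73*(-8) = -584)
p**2 = (-584)**2 = 341056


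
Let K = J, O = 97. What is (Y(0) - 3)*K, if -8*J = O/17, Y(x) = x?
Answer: 291/136 ≈ 2.1397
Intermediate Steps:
J = -97/136 (J = -97/(8*17) = -⅛*97/17 = -97/136 ≈ -0.71323)
K = -97/136 ≈ -0.71323
(Y(0) - 3)*K = (0 - 3)*(-97/136) = -3*(-97/136) = 291/136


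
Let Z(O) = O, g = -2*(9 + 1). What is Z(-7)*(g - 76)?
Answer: 672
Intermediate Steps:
g = -20 (g = -2*10 = -20)
Z(-7)*(g - 76) = -7*(-20 - 76) = -7*(-96) = 672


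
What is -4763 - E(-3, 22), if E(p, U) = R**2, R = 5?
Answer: -4788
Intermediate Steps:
E(p, U) = 25 (E(p, U) = 5**2 = 25)
-4763 - E(-3, 22) = -4763 - 1*25 = -4763 - 25 = -4788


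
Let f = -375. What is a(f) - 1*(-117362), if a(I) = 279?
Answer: 117641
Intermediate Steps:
a(f) - 1*(-117362) = 279 - 1*(-117362) = 279 + 117362 = 117641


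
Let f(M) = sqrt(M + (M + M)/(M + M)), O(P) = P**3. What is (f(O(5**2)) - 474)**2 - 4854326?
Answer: -4854326 + (474 - sqrt(15626))**2 ≈ -4.7325e+6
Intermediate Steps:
f(M) = sqrt(1 + M) (f(M) = sqrt(M + (2*M)/((2*M))) = sqrt(M + (2*M)*(1/(2*M))) = sqrt(M + 1) = sqrt(1 + M))
(f(O(5**2)) - 474)**2 - 4854326 = (sqrt(1 + (5**2)**3) - 474)**2 - 4854326 = (sqrt(1 + 25**3) - 474)**2 - 4854326 = (sqrt(1 + 15625) - 474)**2 - 4854326 = (sqrt(15626) - 474)**2 - 4854326 = (-474 + sqrt(15626))**2 - 4854326 = -4854326 + (-474 + sqrt(15626))**2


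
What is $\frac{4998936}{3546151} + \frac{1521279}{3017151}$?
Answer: $\frac{2275247755385}{1188808115089} \approx 1.9139$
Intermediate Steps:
$\frac{4998936}{3546151} + \frac{1521279}{3017151} = 4998936 \cdot \frac{1}{3546151} + 1521279 \cdot \frac{1}{3017151} = \frac{4998936}{3546151} + \frac{169031}{335239} = \frac{2275247755385}{1188808115089}$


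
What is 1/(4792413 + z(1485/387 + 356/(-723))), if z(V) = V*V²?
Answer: 30048324357969/144005104723576015000 ≈ 2.0866e-7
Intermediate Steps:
z(V) = V³
1/(4792413 + z(1485/387 + 356/(-723))) = 1/(4792413 + (1485/387 + 356/(-723))³) = 1/(4792413 + (1485*(1/387) + 356*(-1/723))³) = 1/(4792413 + (165/43 - 356/723)³) = 1/(4792413 + (103987/31089)³) = 1/(4792413 + 1124442228725803/30048324357969) = 1/(144005104723576015000/30048324357969) = 30048324357969/144005104723576015000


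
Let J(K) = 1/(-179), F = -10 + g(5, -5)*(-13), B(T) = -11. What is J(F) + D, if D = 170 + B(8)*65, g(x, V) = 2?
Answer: -97556/179 ≈ -545.01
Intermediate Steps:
F = -36 (F = -10 + 2*(-13) = -10 - 26 = -36)
D = -545 (D = 170 - 11*65 = 170 - 715 = -545)
J(K) = -1/179
J(F) + D = -1/179 - 545 = -97556/179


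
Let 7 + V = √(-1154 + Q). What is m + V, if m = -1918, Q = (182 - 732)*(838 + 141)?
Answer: -1925 + 6*I*√14989 ≈ -1925.0 + 734.58*I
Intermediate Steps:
Q = -538450 (Q = -550*979 = -538450)
V = -7 + 6*I*√14989 (V = -7 + √(-1154 - 538450) = -7 + √(-539604) = -7 + 6*I*√14989 ≈ -7.0 + 734.58*I)
m + V = -1918 + (-7 + 6*I*√14989) = -1925 + 6*I*√14989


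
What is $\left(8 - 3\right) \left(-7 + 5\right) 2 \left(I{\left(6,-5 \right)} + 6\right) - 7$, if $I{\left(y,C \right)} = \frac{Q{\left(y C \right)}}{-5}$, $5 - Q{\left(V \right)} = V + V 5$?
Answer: $613$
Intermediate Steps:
$Q{\left(V \right)} = 5 - 6 V$ ($Q{\left(V \right)} = 5 - \left(V + V 5\right) = 5 - \left(V + 5 V\right) = 5 - 6 V$)
$I{\left(y,C \right)} = -1 + \frac{6 C y}{5}$ ($I{\left(y,C \right)} = \frac{5 - 6 y C}{-5} = \left(5 - 6 C y\right) \left(- \frac{1}{5}\right) = -1 + \frac{6 C y}{5}$)
$\left(8 - 3\right) \left(-7 + 5\right) 2 \left(I{\left(6,-5 \right)} + 6\right) - 7 = \left(8 - 3\right) \left(-7 + 5\right) 2 \left(\left(-1 + \frac{6}{5} \left(-5\right) 6\right) + 6\right) - 7 = 5 \left(-2\right) 2 \left(\left(-1 - 36\right) + 6\right) - 7 = - 10 \cdot 2 \left(-37 + 6\right) - 7 = - 10 \cdot 2 \left(-31\right) - 7 = \left(-10\right) \left(-62\right) - 7 = 620 - 7 = 613$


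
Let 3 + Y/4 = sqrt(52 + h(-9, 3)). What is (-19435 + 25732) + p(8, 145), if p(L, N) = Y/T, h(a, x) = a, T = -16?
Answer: 25191/4 - sqrt(43)/4 ≈ 6296.1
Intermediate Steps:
Y = -12 + 4*sqrt(43) (Y = -12 + 4*sqrt(52 - 9) = -12 + 4*sqrt(43) ≈ 14.230)
p(L, N) = 3/4 - sqrt(43)/4 (p(L, N) = (-12 + 4*sqrt(43))/(-16) = (-12 + 4*sqrt(43))*(-1/16) = 3/4 - sqrt(43)/4)
(-19435 + 25732) + p(8, 145) = (-19435 + 25732) + (3/4 - sqrt(43)/4) = 6297 + (3/4 - sqrt(43)/4) = 25191/4 - sqrt(43)/4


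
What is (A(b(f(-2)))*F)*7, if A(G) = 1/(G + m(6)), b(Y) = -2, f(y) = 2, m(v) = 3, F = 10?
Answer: 70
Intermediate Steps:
A(G) = 1/(3 + G) (A(G) = 1/(G + 3) = 1/(3 + G))
(A(b(f(-2)))*F)*7 = (10/(3 - 2))*7 = (10/1)*7 = (1*10)*7 = 10*7 = 70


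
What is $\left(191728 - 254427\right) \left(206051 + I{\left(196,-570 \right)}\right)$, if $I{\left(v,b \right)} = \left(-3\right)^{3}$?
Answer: $-12917498776$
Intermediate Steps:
$I{\left(v,b \right)} = -27$
$\left(191728 - 254427\right) \left(206051 + I{\left(196,-570 \right)}\right) = \left(191728 - 254427\right) \left(206051 - 27\right) = \left(-62699\right) 206024 = -12917498776$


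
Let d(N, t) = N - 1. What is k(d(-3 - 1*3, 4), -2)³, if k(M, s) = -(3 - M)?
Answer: -1000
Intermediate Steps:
d(N, t) = -1 + N
k(M, s) = -3 + M
k(d(-3 - 1*3, 4), -2)³ = (-3 + (-1 + (-3 - 1*3)))³ = (-3 + (-1 + (-3 - 3)))³ = (-3 + (-1 - 6))³ = (-3 - 7)³ = (-10)³ = -1000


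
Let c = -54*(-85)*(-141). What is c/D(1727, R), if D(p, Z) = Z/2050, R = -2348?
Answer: 331684875/587 ≈ 5.6505e+5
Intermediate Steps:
D(p, Z) = Z/2050 (D(p, Z) = Z*(1/2050) = Z/2050)
c = -647190 (c = 4590*(-141) = -647190)
c/D(1727, R) = -647190/((1/2050)*(-2348)) = -647190/(-1174/1025) = -647190*(-1025/1174) = 331684875/587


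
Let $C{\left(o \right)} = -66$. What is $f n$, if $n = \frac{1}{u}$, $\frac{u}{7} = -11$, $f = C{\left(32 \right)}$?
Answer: $\frac{6}{7} \approx 0.85714$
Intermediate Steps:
$f = -66$
$u = -77$ ($u = 7 \left(-11\right) = -77$)
$n = - \frac{1}{77}$ ($n = \frac{1}{-77} = - \frac{1}{77} \approx -0.012987$)
$f n = \left(-66\right) \left(- \frac{1}{77}\right) = \frac{6}{7}$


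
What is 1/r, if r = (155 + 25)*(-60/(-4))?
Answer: 1/2700 ≈ 0.00037037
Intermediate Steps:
r = 2700 (r = 180*(-60*(-1/4)) = 180*15 = 2700)
1/r = 1/2700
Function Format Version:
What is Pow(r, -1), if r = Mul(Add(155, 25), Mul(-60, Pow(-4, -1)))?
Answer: Rational(1, 2700) ≈ 0.00037037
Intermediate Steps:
r = 2700 (r = Mul(180, Mul(-60, Rational(-1, 4))) = Mul(180, 15) = 2700)
Pow(r, -1) = Pow(2700, -1) = Rational(1, 2700)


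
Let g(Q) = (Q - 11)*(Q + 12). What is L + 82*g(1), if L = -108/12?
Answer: -10669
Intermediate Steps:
L = -9 (L = -108*1/12 = -9)
g(Q) = (-11 + Q)*(12 + Q)
L + 82*g(1) = -9 + 82*(-132 + 1 + 1²) = -9 + 82*(-132 + 1 + 1) = -9 + 82*(-130) = -9 - 10660 = -10669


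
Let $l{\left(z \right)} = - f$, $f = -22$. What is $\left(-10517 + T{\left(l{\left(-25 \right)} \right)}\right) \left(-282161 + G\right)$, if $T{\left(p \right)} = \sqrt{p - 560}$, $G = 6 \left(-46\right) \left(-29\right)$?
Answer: $2883309169 - 274157 i \sqrt{538} \approx 2.8833 \cdot 10^{9} - 6.359 \cdot 10^{6} i$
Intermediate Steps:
$l{\left(z \right)} = 22$ ($l{\left(z \right)} = \left(-1\right) \left(-22\right) = 22$)
$G = 8004$ ($G = \left(-276\right) \left(-29\right) = 8004$)
$T{\left(p \right)} = \sqrt{-560 + p}$
$\left(-10517 + T{\left(l{\left(-25 \right)} \right)}\right) \left(-282161 + G\right) = \left(-10517 + \sqrt{-560 + 22}\right) \left(-282161 + 8004\right) = \left(-10517 + \sqrt{-538}\right) \left(-274157\right) = \left(-10517 + i \sqrt{538}\right) \left(-274157\right) = 2883309169 - 274157 i \sqrt{538}$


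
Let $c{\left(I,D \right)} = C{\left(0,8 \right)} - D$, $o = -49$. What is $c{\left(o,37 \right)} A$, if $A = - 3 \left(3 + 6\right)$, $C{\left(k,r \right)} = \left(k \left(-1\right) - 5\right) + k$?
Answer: $1134$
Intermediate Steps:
$C{\left(k,r \right)} = -5$ ($C{\left(k,r \right)} = \left(- k - 5\right) + k = \left(-5 - k\right) + k = -5$)
$c{\left(I,D \right)} = -5 - D$
$A = -27$ ($A = \left(-3\right) 9 = -27$)
$c{\left(o,37 \right)} A = \left(-5 - 37\right) \left(-27\right) = \left(-42\right) \left(-27\right) = 1134$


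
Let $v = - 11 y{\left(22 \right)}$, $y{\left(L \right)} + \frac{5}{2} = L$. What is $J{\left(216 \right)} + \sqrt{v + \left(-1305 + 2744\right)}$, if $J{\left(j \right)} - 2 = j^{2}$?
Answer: $46658 + \frac{\sqrt{4898}}{2} \approx 46693.0$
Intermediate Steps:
$J{\left(j \right)} = 2 + j^{2}$
$y{\left(L \right)} = - \frac{5}{2} + L$
$v = - \frac{429}{2}$ ($v = - 11 \left(- \frac{5}{2} + 22\right) = \left(-11\right) \frac{39}{2} = - \frac{429}{2} \approx -214.5$)
$J{\left(216 \right)} + \sqrt{v + \left(-1305 + 2744\right)} = \left(2 + 216^{2}\right) + \sqrt{- \frac{429}{2} + \left(-1305 + 2744\right)} = \left(2 + 46656\right) + \sqrt{- \frac{429}{2} + 1439} = 46658 + \sqrt{\frac{2449}{2}} = 46658 + \frac{\sqrt{4898}}{2}$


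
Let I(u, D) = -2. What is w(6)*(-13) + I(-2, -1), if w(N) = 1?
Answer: -15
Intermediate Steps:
w(6)*(-13) + I(-2, -1) = 1*(-13) - 2 = -13 - 2 = -15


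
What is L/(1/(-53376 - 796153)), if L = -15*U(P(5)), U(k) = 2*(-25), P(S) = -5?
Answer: -637146750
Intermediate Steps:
U(k) = -50
L = 750 (L = -15*(-50) = 750)
L/(1/(-53376 - 796153)) = 750/(1/(-53376 - 796153)) = 750/(1/(-849529)) = 750/(-1/849529) = 750*(-849529) = -637146750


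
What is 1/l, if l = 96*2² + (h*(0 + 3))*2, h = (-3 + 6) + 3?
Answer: 1/420 ≈ 0.0023810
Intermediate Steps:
h = 6 (h = 3 + 3 = 6)
l = 420 (l = 96*2² + (6*(0 + 3))*2 = 96*4 + (6*3)*2 = 384 + 18*2 = 384 + 36 = 420)
1/l = 1/420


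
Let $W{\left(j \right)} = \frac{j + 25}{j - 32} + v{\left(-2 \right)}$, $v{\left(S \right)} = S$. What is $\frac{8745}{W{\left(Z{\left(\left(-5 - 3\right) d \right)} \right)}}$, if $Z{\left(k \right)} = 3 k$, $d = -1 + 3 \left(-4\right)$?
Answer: $- \frac{2448600}{223} \approx -10980.0$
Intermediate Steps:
$d = -13$ ($d = -1 - 12 = -13$)
$W{\left(j \right)} = -2 + \frac{25 + j}{-32 + j}$ ($W{\left(j \right)} = \frac{j + 25}{j - 32} - 2 = \frac{25 + j}{-32 + j} - 2 = -2 + \frac{25 + j}{-32 + j}$)
$\frac{8745}{W{\left(Z{\left(\left(-5 - 3\right) d \right)} \right)}} = \frac{8745}{\frac{1}{-32 + 3 \left(-5 - 3\right) \left(-13\right)} \left(89 - 3 \left(-5 - 3\right) \left(-13\right)\right)} = \frac{8745}{\frac{1}{-32 + 3 \left(\left(-8\right) \left(-13\right)\right)} \left(89 - 3 \left(\left(-8\right) \left(-13\right)\right)\right)} = \frac{8745}{\frac{1}{-32 + 3 \cdot 104} \left(89 - 3 \cdot 104\right)} = \frac{8745}{\frac{1}{-32 + 312} \left(89 - 312\right)} = \frac{8745}{\frac{1}{280} \left(89 - 312\right)} = \frac{8745}{\frac{1}{280} \left(-223\right)} = \frac{8745}{- \frac{223}{280}} = 8745 \left(- \frac{280}{223}\right) = - \frac{2448600}{223}$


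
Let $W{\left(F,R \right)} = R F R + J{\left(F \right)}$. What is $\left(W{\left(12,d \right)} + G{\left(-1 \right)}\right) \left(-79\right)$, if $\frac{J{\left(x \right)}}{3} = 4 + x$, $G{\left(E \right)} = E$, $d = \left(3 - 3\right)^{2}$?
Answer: $-3713$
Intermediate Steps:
$d = 0$ ($d = 0^{2} = 0$)
$J{\left(x \right)} = 12 + 3 x$ ($J{\left(x \right)} = 3 \left(4 + x\right) = 12 + 3 x$)
$W{\left(F,R \right)} = 12 + 3 F + F R^{2}$ ($W{\left(F,R \right)} = R F R + \left(12 + 3 F\right) = F R R + \left(12 + 3 F\right) = F R^{2} + \left(12 + 3 F\right) = 12 + 3 F + F R^{2}$)
$\left(W{\left(12,d \right)} + G{\left(-1 \right)}\right) \left(-79\right) = \left(\left(12 + 3 \cdot 12 + 12 \cdot 0^{2}\right) - 1\right) \left(-79\right) = \left(\left(12 + 36 + 12 \cdot 0\right) - 1\right) \left(-79\right) = \left(\left(12 + 36 + 0\right) - 1\right) \left(-79\right) = \left(48 - 1\right) \left(-79\right) = 47 \left(-79\right) = -3713$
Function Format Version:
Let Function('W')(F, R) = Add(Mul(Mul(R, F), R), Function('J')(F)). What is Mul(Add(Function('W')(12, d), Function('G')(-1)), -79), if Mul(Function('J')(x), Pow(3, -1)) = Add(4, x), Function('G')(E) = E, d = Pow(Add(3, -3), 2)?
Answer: -3713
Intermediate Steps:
d = 0 (d = Pow(0, 2) = 0)
Function('J')(x) = Add(12, Mul(3, x)) (Function('J')(x) = Mul(3, Add(4, x)) = Add(12, Mul(3, x)))
Function('W')(F, R) = Add(12, Mul(3, F), Mul(F, Pow(R, 2))) (Function('W')(F, R) = Add(Mul(Mul(R, F), R), Add(12, Mul(3, F))) = Add(Mul(Mul(F, R), R), Add(12, Mul(3, F))) = Add(Mul(F, Pow(R, 2)), Add(12, Mul(3, F))) = Add(12, Mul(3, F), Mul(F, Pow(R, 2))))
Mul(Add(Function('W')(12, d), Function('G')(-1)), -79) = Mul(Add(Add(12, Mul(3, 12), Mul(12, Pow(0, 2))), -1), -79) = Mul(Add(Add(12, 36, Mul(12, 0)), -1), -79) = Mul(Add(Add(12, 36, 0), -1), -79) = Mul(Add(48, -1), -79) = Mul(47, -79) = -3713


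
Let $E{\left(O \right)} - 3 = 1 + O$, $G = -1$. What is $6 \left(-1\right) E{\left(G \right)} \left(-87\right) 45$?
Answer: $70470$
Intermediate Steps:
$E{\left(O \right)} = 4 + O$ ($E{\left(O \right)} = 3 + \left(1 + O\right) = 4 + O$)
$6 \left(-1\right) E{\left(G \right)} \left(-87\right) 45 = 6 \left(-1\right) \left(4 - 1\right) \left(-87\right) 45 = \left(-6\right) 3 \left(-87\right) 45 = \left(-18\right) \left(-87\right) 45 = 1566 \cdot 45 = 70470$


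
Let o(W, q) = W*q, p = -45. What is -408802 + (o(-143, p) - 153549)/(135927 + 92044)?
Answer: -93195147856/227971 ≈ -4.0880e+5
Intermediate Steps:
-408802 + (o(-143, p) - 153549)/(135927 + 92044) = -408802 + (-143*(-45) - 153549)/(135927 + 92044) = -408802 + (6435 - 153549)/227971 = -408802 - 147114*1/227971 = -408802 - 147114/227971 = -93195147856/227971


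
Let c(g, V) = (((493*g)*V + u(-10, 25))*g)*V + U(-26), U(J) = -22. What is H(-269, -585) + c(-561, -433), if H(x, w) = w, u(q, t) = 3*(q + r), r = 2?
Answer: 29090309874998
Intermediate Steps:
u(q, t) = 6 + 3*q (u(q, t) = 3*(q + 2) = 3*(2 + q) = 6 + 3*q)
c(g, V) = -22 + V*g*(-24 + 493*V*g) (c(g, V) = (((493*g)*V + (6 + 3*(-10)))*g)*V - 22 = ((493*V*g + (6 - 30))*g)*V - 22 = ((493*V*g - 24)*g)*V - 22 = ((-24 + 493*V*g)*g)*V - 22 = (g*(-24 + 493*V*g))*V - 22 = V*g*(-24 + 493*V*g) - 22 = -22 + V*g*(-24 + 493*V*g))
H(-269, -585) + c(-561, -433) = -585 + (-22 - 24*(-433)*(-561) + 493*(-433)**2*(-561)**2) = -585 + (-22 - 5829912 + 493*187489*314721) = -585 + (-22 - 5829912 + 29090315705517) = -585 + 29090309875583 = 29090309874998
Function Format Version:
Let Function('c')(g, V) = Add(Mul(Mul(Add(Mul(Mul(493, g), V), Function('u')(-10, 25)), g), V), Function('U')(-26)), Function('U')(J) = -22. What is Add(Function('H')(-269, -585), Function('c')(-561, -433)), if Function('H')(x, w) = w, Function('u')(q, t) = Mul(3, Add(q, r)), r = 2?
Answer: 29090309874998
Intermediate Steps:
Function('u')(q, t) = Add(6, Mul(3, q)) (Function('u')(q, t) = Mul(3, Add(q, 2)) = Mul(3, Add(2, q)) = Add(6, Mul(3, q)))
Function('c')(g, V) = Add(-22, Mul(V, g, Add(-24, Mul(493, V, g)))) (Function('c')(g, V) = Add(Mul(Mul(Add(Mul(Mul(493, g), V), Add(6, Mul(3, -10))), g), V), -22) = Add(Mul(Mul(Add(Mul(493, V, g), Add(6, -30)), g), V), -22) = Add(Mul(Mul(Add(Mul(493, V, g), -24), g), V), -22) = Add(Mul(Mul(Add(-24, Mul(493, V, g)), g), V), -22) = Add(Mul(Mul(g, Add(-24, Mul(493, V, g))), V), -22) = Add(Mul(V, g, Add(-24, Mul(493, V, g))), -22) = Add(-22, Mul(V, g, Add(-24, Mul(493, V, g)))))
Add(Function('H')(-269, -585), Function('c')(-561, -433)) = Add(-585, Add(-22, Mul(-24, -433, -561), Mul(493, Pow(-433, 2), Pow(-561, 2)))) = Add(-585, Add(-22, -5829912, Mul(493, 187489, 314721))) = Add(-585, Add(-22, -5829912, 29090315705517)) = Add(-585, 29090309875583) = 29090309874998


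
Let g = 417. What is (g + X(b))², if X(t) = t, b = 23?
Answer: 193600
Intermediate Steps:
(g + X(b))² = (417 + 23)² = 440² = 193600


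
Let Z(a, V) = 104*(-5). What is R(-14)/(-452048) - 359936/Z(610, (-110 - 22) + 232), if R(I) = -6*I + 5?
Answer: 20338537831/29383120 ≈ 692.18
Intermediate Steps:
Z(a, V) = -520
R(I) = 5 - 6*I
R(-14)/(-452048) - 359936/Z(610, (-110 - 22) + 232) = (5 - 6*(-14))/(-452048) - 359936/(-520) = (5 + 84)*(-1/452048) - 359936*(-1/520) = 89*(-1/452048) + 44992/65 = -89/452048 + 44992/65 = 20338537831/29383120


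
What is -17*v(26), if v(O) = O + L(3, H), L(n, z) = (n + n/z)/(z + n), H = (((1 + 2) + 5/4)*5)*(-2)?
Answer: -174092/395 ≈ -440.74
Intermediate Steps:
H = -85/2 (H = ((3 + 5*(¼))*5)*(-2) = ((3 + 5/4)*5)*(-2) = ((17/4)*5)*(-2) = (85/4)*(-2) = -85/2 ≈ -42.500)
L(n, z) = (n + n/z)/(n + z)
v(O) = -498/6715 + O (v(O) = O + 3*(1 - 85/2)/((-85/2)*(3 - 85/2)) = O + 3*(-2/85)*(-83/2)/(-79/2) = O + 3*(-2/85)*(-2/79)*(-83/2) = O - 498/6715 = -498/6715 + O)
-17*v(26) = -17*(-498/6715 + 26) = -17*174092/6715 = -174092/395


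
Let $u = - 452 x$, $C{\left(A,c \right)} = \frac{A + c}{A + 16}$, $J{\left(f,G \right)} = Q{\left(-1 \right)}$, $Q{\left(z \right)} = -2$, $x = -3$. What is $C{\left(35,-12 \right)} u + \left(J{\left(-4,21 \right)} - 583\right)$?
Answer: $\frac{451}{17} \approx 26.529$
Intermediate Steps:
$J{\left(f,G \right)} = -2$
$C{\left(A,c \right)} = \frac{A + c}{16 + A}$
$u = 1356$ ($u = \left(-452\right) \left(-3\right) = 1356$)
$C{\left(35,-12 \right)} u + \left(J{\left(-4,21 \right)} - 583\right) = \frac{35 - 12}{16 + 35} \cdot 1356 - 585 = \frac{1}{51} \cdot 23 \cdot 1356 - 585 = \frac{23}{51} \cdot 1356 - 585 = \frac{10396}{17} - 585 = \frac{451}{17}$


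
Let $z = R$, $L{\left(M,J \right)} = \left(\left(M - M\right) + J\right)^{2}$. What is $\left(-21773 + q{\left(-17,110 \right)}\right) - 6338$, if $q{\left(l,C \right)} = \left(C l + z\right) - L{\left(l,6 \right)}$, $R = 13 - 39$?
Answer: $-30043$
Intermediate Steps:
$R = -26$
$L{\left(M,J \right)} = J^{2}$ ($L{\left(M,J \right)} = \left(0 + J\right)^{2} = J^{2}$)
$z = -26$
$q{\left(l,C \right)} = -62 + C l$ ($q{\left(l,C \right)} = \left(C l - 26\right) - 6^{2} = \left(-26 + C l\right) - 36 = -62 + C l$)
$\left(-21773 + q{\left(-17,110 \right)}\right) - 6338 = \left(-21773 + \left(-62 + 110 \left(-17\right)\right)\right) - 6338 = \left(-21773 - 1932\right) - 6338 = -23705 - 6338 = -30043$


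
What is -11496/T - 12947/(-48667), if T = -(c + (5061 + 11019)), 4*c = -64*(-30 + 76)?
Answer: 94766825/93343306 ≈ 1.0153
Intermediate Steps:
c = -736 (c = (-64*(-30 + 76))/4 = (-64*46)/4 = (¼)*(-2944) = -736)
T = -15344 (T = -(-736 + (5061 + 11019)) = -(-736 + 16080) = -1*15344 = -15344)
-11496/T - 12947/(-48667) = -11496/(-15344) - 12947/(-48667) = -11496*(-1/15344) - 12947*(-1/48667) = 1437/1918 + 12947/48667 = 94766825/93343306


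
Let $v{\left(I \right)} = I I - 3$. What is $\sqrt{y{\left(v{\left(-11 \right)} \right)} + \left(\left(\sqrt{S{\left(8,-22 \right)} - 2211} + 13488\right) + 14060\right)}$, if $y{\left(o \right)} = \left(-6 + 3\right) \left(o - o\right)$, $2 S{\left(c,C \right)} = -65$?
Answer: $\frac{\sqrt{110192 + 2 i \sqrt{8974}}}{2} \approx 165.98 + 0.14269 i$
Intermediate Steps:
$S{\left(c,C \right)} = - \frac{65}{2}$ ($S{\left(c,C \right)} = \frac{1}{2} \left(-65\right) = - \frac{65}{2}$)
$v{\left(I \right)} = -3 + I^{2}$ ($v{\left(I \right)} = I^{2} - 3 = -3 + I^{2}$)
$y{\left(o \right)} = 0$ ($y{\left(o \right)} = \left(-3\right) 0 = 0$)
$\sqrt{y{\left(v{\left(-11 \right)} \right)} + \left(\left(\sqrt{S{\left(8,-22 \right)} - 2211} + 13488\right) + 14060\right)} = \sqrt{0 + \left(\left(\sqrt{- \frac{65}{2} - 2211} + 13488\right) + 14060\right)} = \sqrt{0 + \left(\left(\sqrt{- \frac{4487}{2}} + 13488\right) + 14060\right)} = \sqrt{0 + \left(\left(\frac{i \sqrt{8974}}{2} + 13488\right) + 14060\right)} = \sqrt{0 + \left(\left(13488 + \frac{i \sqrt{8974}}{2}\right) + 14060\right)} = \sqrt{0 + \left(27548 + \frac{i \sqrt{8974}}{2}\right)} = \sqrt{27548 + \frac{i \sqrt{8974}}{2}}$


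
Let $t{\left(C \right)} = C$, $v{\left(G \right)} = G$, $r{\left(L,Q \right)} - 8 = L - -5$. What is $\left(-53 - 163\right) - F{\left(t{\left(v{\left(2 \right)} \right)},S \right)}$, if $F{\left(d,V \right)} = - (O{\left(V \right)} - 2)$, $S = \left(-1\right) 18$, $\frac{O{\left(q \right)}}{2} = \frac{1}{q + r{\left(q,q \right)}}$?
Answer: $- \frac{5016}{23} \approx -218.09$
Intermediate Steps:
$r{\left(L,Q \right)} = 13 + L$ ($r{\left(L,Q \right)} = 8 + \left(L - -5\right) = 8 + \left(L + 5\right) = 8 + \left(5 + L\right) = 13 + L$)
$O{\left(q \right)} = \frac{2}{13 + 2 q}$ ($O{\left(q \right)} = \frac{2}{q + \left(13 + q\right)} = \frac{2}{13 + 2 q}$)
$S = -18$
$F{\left(d,V \right)} = 2 - \frac{2}{13 + 2 V}$ ($F{\left(d,V \right)} = - (\frac{2}{13 + 2 V} - 2) = - (-2 + \frac{2}{13 + 2 V}) = 2 - \frac{2}{13 + 2 V}$)
$\left(-53 - 163\right) - F{\left(t{\left(v{\left(2 \right)} \right)},S \right)} = \left(-53 - 163\right) - \frac{4 \left(6 - 18\right)}{13 + 2 \left(-18\right)} = -216 - 4 \frac{1}{13 - 36} \left(-12\right) = -216 - 4 \frac{1}{-23} \left(-12\right) = -216 - 4 \left(- \frac{1}{23}\right) \left(-12\right) = -216 - \frac{48}{23} = - \frac{5016}{23}$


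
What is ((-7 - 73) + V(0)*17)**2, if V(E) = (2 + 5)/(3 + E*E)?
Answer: 14641/9 ≈ 1626.8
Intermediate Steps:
V(E) = 7/(3 + E**2)
((-7 - 73) + V(0)*17)**2 = ((-7 - 73) + (7/(3 + 0**2))*17)**2 = (-80 + (7/(3 + 0))*17)**2 = (-80 + (7/3)*17)**2 = (-80 + 119/3)**2 = (-121/3)**2 = 14641/9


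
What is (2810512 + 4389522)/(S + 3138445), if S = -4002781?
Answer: -3600017/432168 ≈ -8.3301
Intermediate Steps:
(2810512 + 4389522)/(S + 3138445) = (2810512 + 4389522)/(-4002781 + 3138445) = 7200034/(-864336) = 7200034*(-1/864336) = -3600017/432168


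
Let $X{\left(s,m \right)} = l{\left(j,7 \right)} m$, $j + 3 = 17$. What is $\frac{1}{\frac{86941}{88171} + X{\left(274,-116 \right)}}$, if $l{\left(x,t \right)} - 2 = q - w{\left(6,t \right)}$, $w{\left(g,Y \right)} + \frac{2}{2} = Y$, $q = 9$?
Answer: $- \frac{88171}{51052239} \approx -0.0017271$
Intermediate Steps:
$j = 14$ ($j = -3 + 17 = 14$)
$w{\left(g,Y \right)} = -1 + Y$
$l{\left(x,t \right)} = 12 - t$ ($l{\left(x,t \right)} = 2 - \left(-10 + t\right) = 12 - t$)
$X{\left(s,m \right)} = 5 m$ ($X{\left(s,m \right)} = \left(12 - 7\right) m = 5 m$)
$\frac{1}{\frac{86941}{88171} + X{\left(274,-116 \right)}} = \frac{1}{\frac{86941}{88171} + 5 \left(-116\right)} = \frac{1}{86941 \cdot \frac{1}{88171} - 580} = \frac{1}{\frac{86941}{88171} - 580} = \frac{1}{- \frac{51052239}{88171}} = - \frac{88171}{51052239}$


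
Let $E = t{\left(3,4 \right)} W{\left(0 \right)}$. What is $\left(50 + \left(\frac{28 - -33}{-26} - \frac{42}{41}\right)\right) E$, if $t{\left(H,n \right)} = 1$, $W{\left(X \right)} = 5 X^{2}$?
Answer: $0$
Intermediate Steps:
$E = 0$ ($E = 1 \cdot 5 \cdot 0^{2} = 1 \cdot 5 \cdot 0 = 1 \cdot 0 = 0$)
$\left(50 + \left(\frac{28 - -33}{-26} - \frac{42}{41}\right)\right) E = \left(50 + \left(\frac{28 - -33}{-26} - \frac{42}{41}\right)\right) 0 = \left(50 + \left(\left(28 + 33\right) \left(- \frac{1}{26}\right) - \frac{42}{41}\right)\right) 0 = \left(50 + \left(61 \left(- \frac{1}{26}\right) - \frac{42}{41}\right)\right) 0 = \left(50 - \frac{3593}{1066}\right) 0 = \frac{49707}{1066} \cdot 0 = 0$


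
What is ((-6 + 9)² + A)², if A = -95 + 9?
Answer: 5929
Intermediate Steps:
A = -86
((-6 + 9)² + A)² = ((-6 + 9)² - 86)² = (3² - 86)² = (9 - 86)² = (-77)² = 5929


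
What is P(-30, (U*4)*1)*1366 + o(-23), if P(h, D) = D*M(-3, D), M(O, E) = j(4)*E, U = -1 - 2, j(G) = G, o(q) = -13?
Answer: 786803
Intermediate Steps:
U = -3
M(O, E) = 4*E
P(h, D) = 4*D² (P(h, D) = D*(4*D) = 4*D²)
P(-30, (U*4)*1)*1366 + o(-23) = (4*(-3*4*1)²)*1366 - 13 = (4*(-12*1)²)*1366 - 13 = (4*(-12)²)*1366 - 13 = (4*144)*1366 - 13 = 576*1366 - 13 = 786816 - 13 = 786803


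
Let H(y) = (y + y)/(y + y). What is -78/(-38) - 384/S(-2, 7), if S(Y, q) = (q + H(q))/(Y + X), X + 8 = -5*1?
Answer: 13719/19 ≈ 722.05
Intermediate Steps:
H(y) = 1 (H(y) = (2*y)/((2*y)) = (2*y)*(1/(2*y)) = 1)
X = -13 (X = -8 - 5*1 = -8 - 5 = -13)
S(Y, q) = (1 + q)/(-13 + Y) (S(Y, q) = (q + 1)/(Y - 13) = (1 + q)/(-13 + Y))
-78/(-38) - 384/S(-2, 7) = -78/(-38) - 384*(-13 - 2)/(1 + 7) = -78*(-1/38) - 384/(8/(-15)) = 39/19 - 384/((-1/15*8)) = 39/19 - 384/(-8/15) = 39/19 - 384*(-15/8) = 39/19 + 720 = 13719/19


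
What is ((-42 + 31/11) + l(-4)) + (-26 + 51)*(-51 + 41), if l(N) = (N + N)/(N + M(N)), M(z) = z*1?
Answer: -3170/11 ≈ -288.18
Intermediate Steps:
M(z) = z
l(N) = 1 (l(N) = (N + N)/(N + N) = (2*N)/((2*N)) = (2*N)*(1/(2*N)) = 1)
((-42 + 31/11) + l(-4)) + (-26 + 51)*(-51 + 41) = ((-42 + 31/11) + 1) + (-26 + 51)*(-51 + 41) = ((-42 + 31*(1/11)) + 1) + 25*(-10) = ((-42 + 31/11) + 1) - 250 = (-431/11 + 1) - 250 = -420/11 - 250 = -3170/11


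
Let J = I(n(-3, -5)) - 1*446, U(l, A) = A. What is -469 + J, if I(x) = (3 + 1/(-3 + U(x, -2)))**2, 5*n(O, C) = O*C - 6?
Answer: -22679/25 ≈ -907.16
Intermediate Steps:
n(O, C) = -6/5 + C*O/5 (n(O, C) = (O*C - 6)/5 = (C*O - 6)/5 = (-6 + C*O)/5 = -6/5 + C*O/5)
I(x) = 196/25 (I(x) = (3 + 1/(-3 - 2))**2 = (3 + 1/(-5))**2 = (3 - 1/5)**2 = (14/5)**2 = 196/25)
J = -10954/25 (J = 196/25 - 1*446 = 196/25 - 446 = -10954/25 ≈ -438.16)
-469 + J = -469 - 10954/25 = -22679/25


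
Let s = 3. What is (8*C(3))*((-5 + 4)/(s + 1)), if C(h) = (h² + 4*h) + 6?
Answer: -54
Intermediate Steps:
C(h) = 6 + h² + 4*h
(8*C(3))*((-5 + 4)/(s + 1)) = (8*(6 + 3² + 4*3))*((-5 + 4)/(3 + 1)) = (8*(6 + 9 + 12))*(-1/4) = (8*27)*(-1*¼) = 216*(-¼) = -54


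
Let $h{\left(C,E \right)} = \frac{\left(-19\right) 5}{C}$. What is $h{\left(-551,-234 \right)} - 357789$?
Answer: $- \frac{10375876}{29} \approx -3.5779 \cdot 10^{5}$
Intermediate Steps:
$h{\left(C,E \right)} = - \frac{95}{C}$
$h{\left(-551,-234 \right)} - 357789 = - \frac{95}{-551} - 357789 = \left(-95\right) \left(- \frac{1}{551}\right) - 357789 = \frac{5}{29} - 357789 = - \frac{10375876}{29}$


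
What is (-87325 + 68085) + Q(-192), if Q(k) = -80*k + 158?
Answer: -3722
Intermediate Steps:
Q(k) = 158 - 80*k
(-87325 + 68085) + Q(-192) = (-87325 + 68085) + (158 - 80*(-192)) = -19240 + (158 + 15360) = -19240 + 15518 = -3722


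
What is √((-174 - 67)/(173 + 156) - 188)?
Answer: I*√20428597/329 ≈ 13.738*I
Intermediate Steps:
√((-174 - 67)/(173 + 156) - 188) = √(-241/329 - 188) = √(-62093/329) = I*√20428597/329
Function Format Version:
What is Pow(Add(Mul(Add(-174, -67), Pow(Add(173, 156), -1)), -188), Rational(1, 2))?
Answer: Mul(Rational(1, 329), I, Pow(20428597, Rational(1, 2))) ≈ Mul(13.738, I)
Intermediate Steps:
Pow(Add(Mul(Add(-174, -67), Pow(Add(173, 156), -1)), -188), Rational(1, 2)) = Pow(Add(Mul(-241, Pow(329, -1)), -188), Rational(1, 2)) = Pow(Add(Mul(-241, Rational(1, 329)), -188), Rational(1, 2)) = Pow(Add(Rational(-241, 329), -188), Rational(1, 2)) = Pow(Rational(-62093, 329), Rational(1, 2)) = Mul(Rational(1, 329), I, Pow(20428597, Rational(1, 2)))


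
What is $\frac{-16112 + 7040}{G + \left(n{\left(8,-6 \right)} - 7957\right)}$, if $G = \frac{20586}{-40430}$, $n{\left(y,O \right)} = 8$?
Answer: $\frac{11461905}{10043708} \approx 1.1412$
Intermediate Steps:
$G = - \frac{10293}{20215}$ ($G = 20586 \left(- \frac{1}{40430}\right) = - \frac{10293}{20215} \approx -0.50918$)
$\frac{-16112 + 7040}{G + \left(n{\left(8,-6 \right)} - 7957\right)} = \frac{-16112 + 7040}{- \frac{10293}{20215} + \left(8 - 7957\right)} = - \frac{9072}{- \frac{10293}{20215} + \left(8 - 7957\right)} = - \frac{9072}{- \frac{10293}{20215} - 7949} = - \frac{9072}{- \frac{160699328}{20215}} = \left(-9072\right) \left(- \frac{20215}{160699328}\right) = \frac{11461905}{10043708}$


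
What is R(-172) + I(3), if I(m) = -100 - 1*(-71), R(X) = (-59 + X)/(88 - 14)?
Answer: -2377/74 ≈ -32.122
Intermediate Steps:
R(X) = -59/74 + X/74 (R(X) = (-59 + X)/74 = (-59 + X)*(1/74) = -59/74 + X/74)
I(m) = -29 (I(m) = -100 + 71 = -29)
R(-172) + I(3) = (-59/74 + (1/74)*(-172)) - 29 = (-59/74 - 86/37) - 29 = -231/74 - 29 = -2377/74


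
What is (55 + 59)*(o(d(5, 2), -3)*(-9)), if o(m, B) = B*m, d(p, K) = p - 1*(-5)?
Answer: 30780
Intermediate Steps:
d(p, K) = 5 + p (d(p, K) = p + 5 = 5 + p)
(55 + 59)*(o(d(5, 2), -3)*(-9)) = (55 + 59)*(-3*(5 + 5)*(-9)) = 114*(-3*10*(-9)) = 114*(-30*(-9)) = 114*270 = 30780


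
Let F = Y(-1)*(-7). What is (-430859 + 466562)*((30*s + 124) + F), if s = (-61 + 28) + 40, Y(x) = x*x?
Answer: 11674881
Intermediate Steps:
Y(x) = x²
F = -7 (F = (-1)²*(-7) = 1*(-7) = -7)
s = 7 (s = -33 + 40 = 7)
(-430859 + 466562)*((30*s + 124) + F) = (-430859 + 466562)*((30*7 + 124) - 7) = 35703*((210 + 124) - 7) = 35703*(334 - 7) = 35703*327 = 11674881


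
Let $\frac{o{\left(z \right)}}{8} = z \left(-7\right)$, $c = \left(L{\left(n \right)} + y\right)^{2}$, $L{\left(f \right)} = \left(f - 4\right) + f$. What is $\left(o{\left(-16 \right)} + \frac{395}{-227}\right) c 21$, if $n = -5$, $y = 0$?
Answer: $\frac{835535652}{227} \approx 3.6808 \cdot 10^{6}$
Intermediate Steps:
$L{\left(f \right)} = -4 + 2 f$ ($L{\left(f \right)} = \left(-4 + f\right) + f = -4 + 2 f$)
$c = 196$ ($c = \left(\left(-4 + 2 \left(-5\right)\right) + 0\right)^{2} = \left(\left(-4 - 10\right) + 0\right)^{2} = \left(-14 + 0\right)^{2} = \left(-14\right)^{2} = 196$)
$o{\left(z \right)} = - 56 z$ ($o{\left(z \right)} = 8 z \left(-7\right) = 8 \left(- 7 z\right) = - 56 z$)
$\left(o{\left(-16 \right)} + \frac{395}{-227}\right) c 21 = \left(\left(-56\right) \left(-16\right) + \frac{395}{-227}\right) 196 \cdot 21 = \left(896 + 395 \left(- \frac{1}{227}\right)\right) 4116 = \left(896 - \frac{395}{227}\right) 4116 = \frac{202997}{227} \cdot 4116 = \frac{835535652}{227}$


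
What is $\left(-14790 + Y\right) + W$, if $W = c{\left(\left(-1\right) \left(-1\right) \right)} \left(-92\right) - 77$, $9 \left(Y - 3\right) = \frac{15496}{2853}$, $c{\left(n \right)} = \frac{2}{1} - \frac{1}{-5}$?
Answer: $- \frac{1934222284}{128385} \approx -15066.0$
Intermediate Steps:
$c{\left(n \right)} = \frac{11}{5}$ ($c{\left(n \right)} = 2 \cdot 1 - - \frac{1}{5} = 2 + \frac{1}{5} = \frac{11}{5}$)
$Y = \frac{92527}{25677}$ ($Y = 3 + \frac{15496 \cdot \frac{1}{2853}}{9} = 3 + \frac{1}{9} \cdot \frac{15496}{2853} = 3 + \frac{15496}{25677} = \frac{92527}{25677} \approx 3.6035$)
$W = - \frac{1397}{5}$ ($W = \frac{11}{5} \left(-92\right) - 77 = - \frac{1012}{5} - 77 = - \frac{1397}{5} \approx -279.4$)
$\left(-14790 + Y\right) + W = \left(-14790 + \frac{92527}{25677}\right) - \frac{1397}{5} = - \frac{379670303}{25677} - \frac{1397}{5} = - \frac{1934222284}{128385}$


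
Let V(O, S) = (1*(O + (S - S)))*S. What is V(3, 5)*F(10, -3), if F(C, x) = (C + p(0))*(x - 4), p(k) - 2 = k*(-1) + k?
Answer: -1260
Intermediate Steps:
p(k) = 2 (p(k) = 2 + (k*(-1) + k) = 2 + (-k + k) = 2 + 0 = 2)
F(C, x) = (-4 + x)*(2 + C) (F(C, x) = (C + 2)*(x - 4) = (2 + C)*(-4 + x) = (-4 + x)*(2 + C))
V(O, S) = O*S (V(O, S) = (1*(O + 0))*S = (1*O)*S = O*S)
V(3, 5)*F(10, -3) = (3*5)*(-8 - 4*10 + 2*(-3) + 10*(-3)) = 15*(-8 - 40 - 6 - 30) = 15*(-84) = -1260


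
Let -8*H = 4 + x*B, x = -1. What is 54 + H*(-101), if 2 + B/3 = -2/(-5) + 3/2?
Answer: 8663/80 ≈ 108.29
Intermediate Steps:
B = -3/10 (B = -6 + 3*(-2/(-5) + 3/2) = -6 + 3*(-2*(-1/5) + 3*(1/2)) = -6 + 3*(2/5 + 3/2) = -6 + 3*(19/10) = -6 + 57/10 = -3/10 ≈ -0.30000)
H = -43/80 (H = -(4 - 1*(-3/10))/8 = -(4 + 3/10)/8 = -1/8*43/10 = -43/80 ≈ -0.53750)
54 + H*(-101) = 54 - 43/80*(-101) = 54 + 4343/80 = 8663/80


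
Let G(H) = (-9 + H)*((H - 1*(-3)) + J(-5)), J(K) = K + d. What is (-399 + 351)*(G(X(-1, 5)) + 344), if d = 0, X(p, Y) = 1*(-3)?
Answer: -19392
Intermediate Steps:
X(p, Y) = -3
J(K) = K (J(K) = K + 0 = K)
G(H) = (-9 + H)*(-2 + H) (G(H) = (-9 + H)*((H - 1*(-3)) - 5) = (-9 + H)*((H + 3) - 5) = (-9 + H)*((3 + H) - 5) = (-9 + H)*(-2 + H))
(-399 + 351)*(G(X(-1, 5)) + 344) = (-399 + 351)*((18 + (-3)² - 11*(-3)) + 344) = -48*((18 + 9 + 33) + 344) = -48*(60 + 344) = -48*404 = -19392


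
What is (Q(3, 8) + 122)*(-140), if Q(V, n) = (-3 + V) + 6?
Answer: -17920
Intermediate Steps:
Q(V, n) = 3 + V
(Q(3, 8) + 122)*(-140) = ((3 + 3) + 122)*(-140) = (6 + 122)*(-140) = 128*(-140) = -17920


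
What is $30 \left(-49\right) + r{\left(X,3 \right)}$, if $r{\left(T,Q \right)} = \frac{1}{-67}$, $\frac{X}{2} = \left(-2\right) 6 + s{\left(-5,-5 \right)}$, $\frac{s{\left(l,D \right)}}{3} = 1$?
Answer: $- \frac{98491}{67} \approx -1470.0$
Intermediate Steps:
$s{\left(l,D \right)} = 3$ ($s{\left(l,D \right)} = 3 \cdot 1 = 3$)
$X = -18$ ($X = 2 \left(\left(-2\right) 6 + 3\right) = 2 \left(-12 + 3\right) = 2 \left(-9\right) = -18$)
$r{\left(T,Q \right)} = - \frac{1}{67}$
$30 \left(-49\right) + r{\left(X,3 \right)} = 30 \left(-49\right) - \frac{1}{67} = -1470 - \frac{1}{67} = - \frac{98491}{67}$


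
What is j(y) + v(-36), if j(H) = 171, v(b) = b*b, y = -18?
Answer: 1467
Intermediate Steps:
v(b) = b²
j(y) + v(-36) = 171 + (-36)² = 171 + 1296 = 1467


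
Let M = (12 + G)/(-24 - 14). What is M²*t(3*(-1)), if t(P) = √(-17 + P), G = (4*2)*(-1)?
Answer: 8*I*√5/361 ≈ 0.049553*I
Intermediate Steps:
G = -8 (G = 8*(-1) = -8)
M = -2/19 (M = (12 - 8)/(-24 - 14) = 4/(-38) = 4*(-1/38) = -2/19 ≈ -0.10526)
M²*t(3*(-1)) = (-2/19)²*√(-17 + 3*(-1)) = 4*√(-17 - 3)/361 = 4*√(-20)/361 = 4*(2*I*√5)/361 = 8*I*√5/361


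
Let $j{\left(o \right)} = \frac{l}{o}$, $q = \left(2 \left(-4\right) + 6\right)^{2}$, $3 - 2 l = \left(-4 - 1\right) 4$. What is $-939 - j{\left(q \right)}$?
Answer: $- \frac{7535}{8} \approx -941.88$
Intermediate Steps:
$l = \frac{23}{2}$ ($l = \frac{3}{2} - \frac{\left(-4 - 1\right) 4}{2} = \frac{3}{2} - \frac{\left(-5\right) 4}{2} = \frac{3}{2} - -10 = \frac{3}{2} + 10 = \frac{23}{2} \approx 11.5$)
$q = 4$ ($q = \left(-8 + 6\right)^{2} = \left(-2\right)^{2} = 4$)
$j{\left(o \right)} = \frac{23}{2 o}$
$-939 - j{\left(q \right)} = -939 - \frac{23}{2 \cdot 4} = -939 - \frac{23}{2} \cdot \frac{1}{4} = -939 - \frac{23}{8} = - \frac{7535}{8}$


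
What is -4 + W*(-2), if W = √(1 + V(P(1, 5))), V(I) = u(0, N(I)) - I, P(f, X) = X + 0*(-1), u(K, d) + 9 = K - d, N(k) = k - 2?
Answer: -4 - 8*I ≈ -4.0 - 8.0*I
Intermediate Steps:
N(k) = -2 + k
u(K, d) = -9 + K - d (u(K, d) = -9 + (K - d) = -9 + K - d)
P(f, X) = X (P(f, X) = X + 0 = X)
V(I) = -7 - 2*I (V(I) = (-9 + 0 - (-2 + I)) - I = (-9 + 0 + (2 - I)) - I = (-7 - I) - I = -7 - 2*I)
W = 4*I (W = √(1 + (-7 - 2*5)) = √(1 + (-7 - 10)) = √(1 - 17) = √(-16) = 4*I ≈ 4.0*I)
-4 + W*(-2) = -4 + (4*I)*(-2) = -4 - 8*I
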